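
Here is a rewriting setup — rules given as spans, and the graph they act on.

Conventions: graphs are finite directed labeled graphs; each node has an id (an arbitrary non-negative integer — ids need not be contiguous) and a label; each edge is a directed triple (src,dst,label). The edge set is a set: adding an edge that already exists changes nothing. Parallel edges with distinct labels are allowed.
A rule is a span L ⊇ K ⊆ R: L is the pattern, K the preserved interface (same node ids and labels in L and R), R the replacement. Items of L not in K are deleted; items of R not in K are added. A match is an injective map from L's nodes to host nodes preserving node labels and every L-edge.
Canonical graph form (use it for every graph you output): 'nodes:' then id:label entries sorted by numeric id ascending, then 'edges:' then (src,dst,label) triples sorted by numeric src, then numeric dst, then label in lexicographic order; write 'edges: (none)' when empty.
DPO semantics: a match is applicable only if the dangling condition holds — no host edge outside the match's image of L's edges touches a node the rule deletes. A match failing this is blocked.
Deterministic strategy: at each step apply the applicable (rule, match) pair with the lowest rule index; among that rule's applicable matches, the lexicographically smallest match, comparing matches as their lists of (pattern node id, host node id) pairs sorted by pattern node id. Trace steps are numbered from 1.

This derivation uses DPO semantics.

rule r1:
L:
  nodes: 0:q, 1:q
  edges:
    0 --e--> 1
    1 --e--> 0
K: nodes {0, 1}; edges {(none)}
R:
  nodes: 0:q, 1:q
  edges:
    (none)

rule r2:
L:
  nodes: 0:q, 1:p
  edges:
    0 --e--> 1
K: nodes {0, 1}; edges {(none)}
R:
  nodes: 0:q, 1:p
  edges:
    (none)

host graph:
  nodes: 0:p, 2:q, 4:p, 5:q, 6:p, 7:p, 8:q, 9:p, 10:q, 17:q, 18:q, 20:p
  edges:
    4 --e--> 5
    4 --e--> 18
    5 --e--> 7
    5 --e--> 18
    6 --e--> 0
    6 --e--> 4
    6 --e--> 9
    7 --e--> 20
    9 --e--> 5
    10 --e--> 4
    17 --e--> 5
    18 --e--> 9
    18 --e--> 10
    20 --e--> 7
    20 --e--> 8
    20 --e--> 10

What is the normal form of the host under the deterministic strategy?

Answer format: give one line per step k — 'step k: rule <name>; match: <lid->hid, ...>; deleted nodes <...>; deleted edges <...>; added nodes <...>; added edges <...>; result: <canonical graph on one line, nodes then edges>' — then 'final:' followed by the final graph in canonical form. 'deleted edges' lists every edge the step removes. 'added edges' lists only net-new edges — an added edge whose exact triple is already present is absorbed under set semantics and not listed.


step 1: rule r2; match: 0->5, 1->7; deleted nodes (none); deleted edges (5,7,e); added nodes (none); added edges (none); result: nodes: 0:p, 2:q, 4:p, 5:q, 6:p, 7:p, 8:q, 9:p, 10:q, 17:q, 18:q, 20:p edges: (4,5,e); (4,18,e); (5,18,e); (6,0,e); (6,4,e); (6,9,e); (7,20,e); (9,5,e); (10,4,e); (17,5,e); (18,9,e); (18,10,e); (20,7,e); (20,8,e); (20,10,e)
step 2: rule r2; match: 0->10, 1->4; deleted nodes (none); deleted edges (10,4,e); added nodes (none); added edges (none); result: nodes: 0:p, 2:q, 4:p, 5:q, 6:p, 7:p, 8:q, 9:p, 10:q, 17:q, 18:q, 20:p edges: (4,5,e); (4,18,e); (5,18,e); (6,0,e); (6,4,e); (6,9,e); (7,20,e); (9,5,e); (17,5,e); (18,9,e); (18,10,e); (20,7,e); (20,8,e); (20,10,e)
step 3: rule r2; match: 0->18, 1->9; deleted nodes (none); deleted edges (18,9,e); added nodes (none); added edges (none); result: nodes: 0:p, 2:q, 4:p, 5:q, 6:p, 7:p, 8:q, 9:p, 10:q, 17:q, 18:q, 20:p edges: (4,5,e); (4,18,e); (5,18,e); (6,0,e); (6,4,e); (6,9,e); (7,20,e); (9,5,e); (17,5,e); (18,10,e); (20,7,e); (20,8,e); (20,10,e)
final:
nodes: 0:p, 2:q, 4:p, 5:q, 6:p, 7:p, 8:q, 9:p, 10:q, 17:q, 18:q, 20:p
edges: (4,5,e); (4,18,e); (5,18,e); (6,0,e); (6,4,e); (6,9,e); (7,20,e); (9,5,e); (17,5,e); (18,10,e); (20,7,e); (20,8,e); (20,10,e)


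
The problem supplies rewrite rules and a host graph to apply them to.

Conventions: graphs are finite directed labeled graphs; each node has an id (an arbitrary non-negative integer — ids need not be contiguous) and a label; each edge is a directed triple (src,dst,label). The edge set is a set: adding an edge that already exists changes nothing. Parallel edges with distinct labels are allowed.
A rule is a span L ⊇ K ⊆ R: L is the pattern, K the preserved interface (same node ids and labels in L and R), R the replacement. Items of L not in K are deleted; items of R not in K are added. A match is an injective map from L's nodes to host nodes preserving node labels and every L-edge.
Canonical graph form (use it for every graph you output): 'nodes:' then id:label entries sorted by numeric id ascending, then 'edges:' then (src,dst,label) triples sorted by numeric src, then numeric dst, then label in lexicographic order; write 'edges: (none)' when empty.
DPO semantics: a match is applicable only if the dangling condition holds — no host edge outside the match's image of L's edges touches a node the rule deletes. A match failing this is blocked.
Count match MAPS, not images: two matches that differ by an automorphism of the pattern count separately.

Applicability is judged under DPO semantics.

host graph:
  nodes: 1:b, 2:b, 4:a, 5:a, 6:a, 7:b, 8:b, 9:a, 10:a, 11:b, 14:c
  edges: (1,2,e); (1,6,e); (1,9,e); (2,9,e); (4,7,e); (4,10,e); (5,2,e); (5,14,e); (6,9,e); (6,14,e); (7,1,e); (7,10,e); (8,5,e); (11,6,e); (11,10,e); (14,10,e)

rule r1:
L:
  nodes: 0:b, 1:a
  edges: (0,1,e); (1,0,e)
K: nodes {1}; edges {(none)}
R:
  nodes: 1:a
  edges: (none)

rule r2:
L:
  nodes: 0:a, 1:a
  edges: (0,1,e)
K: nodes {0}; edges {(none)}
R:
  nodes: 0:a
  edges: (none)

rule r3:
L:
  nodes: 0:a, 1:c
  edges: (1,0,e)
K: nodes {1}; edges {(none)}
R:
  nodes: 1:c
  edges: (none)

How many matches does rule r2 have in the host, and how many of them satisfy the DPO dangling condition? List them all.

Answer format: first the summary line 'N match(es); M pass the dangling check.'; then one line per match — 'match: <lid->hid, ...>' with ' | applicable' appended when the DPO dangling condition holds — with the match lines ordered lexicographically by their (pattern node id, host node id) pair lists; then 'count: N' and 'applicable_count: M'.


2 match(es); 0 pass the dangling check.
match: 0->4, 1->10
match: 0->6, 1->9
count: 2
applicable_count: 0


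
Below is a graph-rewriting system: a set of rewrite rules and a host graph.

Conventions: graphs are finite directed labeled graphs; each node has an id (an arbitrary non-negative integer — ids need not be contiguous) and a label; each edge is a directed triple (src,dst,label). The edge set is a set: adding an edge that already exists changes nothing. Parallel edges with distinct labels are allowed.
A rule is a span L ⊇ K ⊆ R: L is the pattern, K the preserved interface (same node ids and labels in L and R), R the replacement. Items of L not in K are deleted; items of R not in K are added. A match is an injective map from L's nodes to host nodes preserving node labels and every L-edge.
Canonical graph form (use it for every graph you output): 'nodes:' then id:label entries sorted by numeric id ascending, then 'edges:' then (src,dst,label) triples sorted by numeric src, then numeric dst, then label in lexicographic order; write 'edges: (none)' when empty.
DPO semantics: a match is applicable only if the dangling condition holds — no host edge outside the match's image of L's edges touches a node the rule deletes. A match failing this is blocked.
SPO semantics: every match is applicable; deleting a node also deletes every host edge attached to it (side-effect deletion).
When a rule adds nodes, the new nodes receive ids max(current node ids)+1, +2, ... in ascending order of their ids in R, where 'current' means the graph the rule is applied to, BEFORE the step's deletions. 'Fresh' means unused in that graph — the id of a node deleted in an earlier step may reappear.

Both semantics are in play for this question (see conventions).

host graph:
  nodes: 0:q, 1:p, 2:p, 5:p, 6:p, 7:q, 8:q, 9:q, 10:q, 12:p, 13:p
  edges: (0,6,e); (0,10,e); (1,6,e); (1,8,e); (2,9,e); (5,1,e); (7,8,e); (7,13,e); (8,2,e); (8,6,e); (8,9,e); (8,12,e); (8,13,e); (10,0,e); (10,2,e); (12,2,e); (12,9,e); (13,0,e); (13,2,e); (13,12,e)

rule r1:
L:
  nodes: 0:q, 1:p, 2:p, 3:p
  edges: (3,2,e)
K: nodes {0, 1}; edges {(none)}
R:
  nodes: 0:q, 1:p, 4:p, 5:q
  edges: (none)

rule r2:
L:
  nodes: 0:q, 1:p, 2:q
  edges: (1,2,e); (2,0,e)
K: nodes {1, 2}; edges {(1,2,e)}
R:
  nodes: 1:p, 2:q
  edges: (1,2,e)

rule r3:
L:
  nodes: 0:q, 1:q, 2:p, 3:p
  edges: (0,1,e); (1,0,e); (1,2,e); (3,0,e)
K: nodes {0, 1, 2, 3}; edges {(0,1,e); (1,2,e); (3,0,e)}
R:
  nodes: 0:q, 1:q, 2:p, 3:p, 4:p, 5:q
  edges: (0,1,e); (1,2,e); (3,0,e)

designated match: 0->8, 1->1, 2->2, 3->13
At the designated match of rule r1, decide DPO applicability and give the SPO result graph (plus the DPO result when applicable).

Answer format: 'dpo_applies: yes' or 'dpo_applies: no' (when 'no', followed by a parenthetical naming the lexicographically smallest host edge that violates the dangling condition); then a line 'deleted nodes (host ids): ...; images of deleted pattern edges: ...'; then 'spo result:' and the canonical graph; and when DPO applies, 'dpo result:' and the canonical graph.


dpo_applies: no
(the rule deletes node 2, which keeps host edge (2,9,e) outside the match image — the dangling condition fails, DPO blocks; SPO proceeds and side-deletes such edges)
deleted nodes (host ids): 2, 13; images of deleted pattern edges: (13,2,e)
spo result:
nodes: 0:q, 1:p, 5:p, 6:p, 7:q, 8:q, 9:q, 10:q, 12:p, 14:p, 15:q
edges: (0,6,e); (0,10,e); (1,6,e); (1,8,e); (5,1,e); (7,8,e); (8,6,e); (8,9,e); (8,12,e); (10,0,e); (12,9,e)


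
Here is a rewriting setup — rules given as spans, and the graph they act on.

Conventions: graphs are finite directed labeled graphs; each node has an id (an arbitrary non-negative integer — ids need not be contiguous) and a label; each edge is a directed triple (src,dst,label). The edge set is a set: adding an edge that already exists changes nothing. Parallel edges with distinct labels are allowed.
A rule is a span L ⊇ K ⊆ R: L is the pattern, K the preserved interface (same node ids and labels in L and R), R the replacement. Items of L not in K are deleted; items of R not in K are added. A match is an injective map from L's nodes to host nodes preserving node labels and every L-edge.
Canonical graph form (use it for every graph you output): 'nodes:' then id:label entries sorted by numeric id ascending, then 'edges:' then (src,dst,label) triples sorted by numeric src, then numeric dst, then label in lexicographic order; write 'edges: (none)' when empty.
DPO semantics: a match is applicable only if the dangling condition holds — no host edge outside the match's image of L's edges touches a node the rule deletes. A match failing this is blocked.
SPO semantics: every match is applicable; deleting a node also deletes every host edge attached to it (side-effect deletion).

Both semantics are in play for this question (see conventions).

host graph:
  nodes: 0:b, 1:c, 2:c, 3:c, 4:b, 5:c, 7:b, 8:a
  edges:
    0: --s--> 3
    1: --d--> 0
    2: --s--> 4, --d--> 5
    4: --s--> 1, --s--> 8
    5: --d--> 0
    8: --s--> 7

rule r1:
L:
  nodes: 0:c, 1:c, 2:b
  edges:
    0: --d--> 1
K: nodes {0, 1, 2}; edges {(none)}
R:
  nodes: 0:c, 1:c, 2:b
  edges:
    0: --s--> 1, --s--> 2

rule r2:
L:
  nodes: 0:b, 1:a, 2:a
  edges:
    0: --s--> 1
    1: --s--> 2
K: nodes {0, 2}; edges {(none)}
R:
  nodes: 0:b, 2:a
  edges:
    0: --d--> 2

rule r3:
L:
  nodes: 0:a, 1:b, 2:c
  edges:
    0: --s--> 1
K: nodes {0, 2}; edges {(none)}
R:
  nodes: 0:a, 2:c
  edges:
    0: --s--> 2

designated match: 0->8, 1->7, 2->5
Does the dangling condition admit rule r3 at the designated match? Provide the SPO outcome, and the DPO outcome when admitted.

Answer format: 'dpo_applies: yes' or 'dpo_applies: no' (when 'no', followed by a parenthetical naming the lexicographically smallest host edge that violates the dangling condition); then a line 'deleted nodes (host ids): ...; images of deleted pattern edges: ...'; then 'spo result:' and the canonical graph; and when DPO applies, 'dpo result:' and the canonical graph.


dpo_applies: yes
deleted nodes (host ids): 7; images of deleted pattern edges: (8,7,s)
spo result:
nodes: 0:b, 1:c, 2:c, 3:c, 4:b, 5:c, 8:a
edges: (0,3,s); (1,0,d); (2,4,s); (2,5,d); (4,1,s); (4,8,s); (5,0,d); (8,5,s)
dpo result:
nodes: 0:b, 1:c, 2:c, 3:c, 4:b, 5:c, 8:a
edges: (0,3,s); (1,0,d); (2,4,s); (2,5,d); (4,1,s); (4,8,s); (5,0,d); (8,5,s)


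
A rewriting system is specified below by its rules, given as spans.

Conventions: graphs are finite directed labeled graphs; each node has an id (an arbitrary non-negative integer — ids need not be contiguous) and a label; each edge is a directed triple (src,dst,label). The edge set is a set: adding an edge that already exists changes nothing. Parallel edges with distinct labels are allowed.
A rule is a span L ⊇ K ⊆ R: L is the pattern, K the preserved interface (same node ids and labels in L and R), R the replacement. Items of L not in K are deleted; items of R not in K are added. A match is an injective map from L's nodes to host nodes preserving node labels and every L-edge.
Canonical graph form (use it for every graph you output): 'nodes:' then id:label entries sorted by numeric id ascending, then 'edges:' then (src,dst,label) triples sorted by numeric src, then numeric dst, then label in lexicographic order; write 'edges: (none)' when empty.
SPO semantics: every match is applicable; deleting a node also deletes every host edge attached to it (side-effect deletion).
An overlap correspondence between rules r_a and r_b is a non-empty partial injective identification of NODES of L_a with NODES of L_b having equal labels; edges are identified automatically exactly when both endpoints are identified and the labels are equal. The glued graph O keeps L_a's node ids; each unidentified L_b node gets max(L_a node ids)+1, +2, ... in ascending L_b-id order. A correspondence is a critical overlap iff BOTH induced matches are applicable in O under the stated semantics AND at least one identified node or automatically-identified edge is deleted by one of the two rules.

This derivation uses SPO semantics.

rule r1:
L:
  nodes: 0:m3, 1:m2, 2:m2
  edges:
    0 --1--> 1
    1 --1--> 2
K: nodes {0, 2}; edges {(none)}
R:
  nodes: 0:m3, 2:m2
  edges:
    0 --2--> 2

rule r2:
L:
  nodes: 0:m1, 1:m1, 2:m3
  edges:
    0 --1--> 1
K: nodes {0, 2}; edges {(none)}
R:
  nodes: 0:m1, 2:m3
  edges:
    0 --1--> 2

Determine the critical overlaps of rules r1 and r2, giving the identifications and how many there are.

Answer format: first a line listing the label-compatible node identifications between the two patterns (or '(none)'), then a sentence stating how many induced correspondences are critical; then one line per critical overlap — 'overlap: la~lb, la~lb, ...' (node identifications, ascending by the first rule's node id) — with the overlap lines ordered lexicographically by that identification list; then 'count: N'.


label-compatible node identifications between L(r1) and L(r2): 0~2
0 of the induced correspondences are critical overlaps of r1 and r2.
count: 0


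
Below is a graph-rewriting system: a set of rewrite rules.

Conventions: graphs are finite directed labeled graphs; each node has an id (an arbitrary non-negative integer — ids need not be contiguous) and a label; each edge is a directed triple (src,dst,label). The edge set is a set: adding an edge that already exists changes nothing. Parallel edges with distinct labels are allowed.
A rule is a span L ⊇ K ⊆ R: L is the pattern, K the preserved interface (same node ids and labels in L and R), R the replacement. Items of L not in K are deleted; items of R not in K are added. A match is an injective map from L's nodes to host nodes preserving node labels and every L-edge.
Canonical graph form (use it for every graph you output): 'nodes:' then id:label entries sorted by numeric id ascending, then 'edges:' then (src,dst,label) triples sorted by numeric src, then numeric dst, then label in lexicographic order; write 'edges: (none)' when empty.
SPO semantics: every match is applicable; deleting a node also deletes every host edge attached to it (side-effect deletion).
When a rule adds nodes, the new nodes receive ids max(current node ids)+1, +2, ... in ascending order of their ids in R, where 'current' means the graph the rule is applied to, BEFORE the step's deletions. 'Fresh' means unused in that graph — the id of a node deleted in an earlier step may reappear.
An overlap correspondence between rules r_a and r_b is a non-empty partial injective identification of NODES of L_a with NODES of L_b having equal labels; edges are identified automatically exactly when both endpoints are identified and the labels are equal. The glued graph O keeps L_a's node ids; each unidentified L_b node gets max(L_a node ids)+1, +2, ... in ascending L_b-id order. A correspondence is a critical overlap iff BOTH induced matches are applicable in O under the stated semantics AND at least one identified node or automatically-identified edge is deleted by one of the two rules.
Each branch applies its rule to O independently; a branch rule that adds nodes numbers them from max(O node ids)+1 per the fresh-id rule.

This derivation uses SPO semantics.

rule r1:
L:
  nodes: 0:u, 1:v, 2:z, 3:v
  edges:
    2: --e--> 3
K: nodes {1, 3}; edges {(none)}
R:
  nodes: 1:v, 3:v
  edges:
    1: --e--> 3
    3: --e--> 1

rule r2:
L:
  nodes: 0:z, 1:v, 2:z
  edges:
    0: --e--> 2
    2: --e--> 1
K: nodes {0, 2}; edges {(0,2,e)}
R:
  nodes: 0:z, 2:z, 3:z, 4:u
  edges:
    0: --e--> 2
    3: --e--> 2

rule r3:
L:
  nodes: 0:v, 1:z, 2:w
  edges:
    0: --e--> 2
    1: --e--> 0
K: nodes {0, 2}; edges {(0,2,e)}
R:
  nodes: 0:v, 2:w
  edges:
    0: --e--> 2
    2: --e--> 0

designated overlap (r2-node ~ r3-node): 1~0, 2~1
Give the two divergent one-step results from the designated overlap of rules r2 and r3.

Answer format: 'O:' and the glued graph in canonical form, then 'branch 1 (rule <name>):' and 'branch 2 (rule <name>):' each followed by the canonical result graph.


O:
nodes: 0:z, 1:v, 2:z, 3:w
edges: (0,2,e); (1,3,e); (2,1,e)
branch 1 (rule r2):
nodes: 0:z, 2:z, 3:w, 4:z, 5:u
edges: (0,2,e); (4,2,e)
branch 2 (rule r3):
nodes: 0:z, 1:v, 3:w
edges: (1,3,e); (3,1,e)


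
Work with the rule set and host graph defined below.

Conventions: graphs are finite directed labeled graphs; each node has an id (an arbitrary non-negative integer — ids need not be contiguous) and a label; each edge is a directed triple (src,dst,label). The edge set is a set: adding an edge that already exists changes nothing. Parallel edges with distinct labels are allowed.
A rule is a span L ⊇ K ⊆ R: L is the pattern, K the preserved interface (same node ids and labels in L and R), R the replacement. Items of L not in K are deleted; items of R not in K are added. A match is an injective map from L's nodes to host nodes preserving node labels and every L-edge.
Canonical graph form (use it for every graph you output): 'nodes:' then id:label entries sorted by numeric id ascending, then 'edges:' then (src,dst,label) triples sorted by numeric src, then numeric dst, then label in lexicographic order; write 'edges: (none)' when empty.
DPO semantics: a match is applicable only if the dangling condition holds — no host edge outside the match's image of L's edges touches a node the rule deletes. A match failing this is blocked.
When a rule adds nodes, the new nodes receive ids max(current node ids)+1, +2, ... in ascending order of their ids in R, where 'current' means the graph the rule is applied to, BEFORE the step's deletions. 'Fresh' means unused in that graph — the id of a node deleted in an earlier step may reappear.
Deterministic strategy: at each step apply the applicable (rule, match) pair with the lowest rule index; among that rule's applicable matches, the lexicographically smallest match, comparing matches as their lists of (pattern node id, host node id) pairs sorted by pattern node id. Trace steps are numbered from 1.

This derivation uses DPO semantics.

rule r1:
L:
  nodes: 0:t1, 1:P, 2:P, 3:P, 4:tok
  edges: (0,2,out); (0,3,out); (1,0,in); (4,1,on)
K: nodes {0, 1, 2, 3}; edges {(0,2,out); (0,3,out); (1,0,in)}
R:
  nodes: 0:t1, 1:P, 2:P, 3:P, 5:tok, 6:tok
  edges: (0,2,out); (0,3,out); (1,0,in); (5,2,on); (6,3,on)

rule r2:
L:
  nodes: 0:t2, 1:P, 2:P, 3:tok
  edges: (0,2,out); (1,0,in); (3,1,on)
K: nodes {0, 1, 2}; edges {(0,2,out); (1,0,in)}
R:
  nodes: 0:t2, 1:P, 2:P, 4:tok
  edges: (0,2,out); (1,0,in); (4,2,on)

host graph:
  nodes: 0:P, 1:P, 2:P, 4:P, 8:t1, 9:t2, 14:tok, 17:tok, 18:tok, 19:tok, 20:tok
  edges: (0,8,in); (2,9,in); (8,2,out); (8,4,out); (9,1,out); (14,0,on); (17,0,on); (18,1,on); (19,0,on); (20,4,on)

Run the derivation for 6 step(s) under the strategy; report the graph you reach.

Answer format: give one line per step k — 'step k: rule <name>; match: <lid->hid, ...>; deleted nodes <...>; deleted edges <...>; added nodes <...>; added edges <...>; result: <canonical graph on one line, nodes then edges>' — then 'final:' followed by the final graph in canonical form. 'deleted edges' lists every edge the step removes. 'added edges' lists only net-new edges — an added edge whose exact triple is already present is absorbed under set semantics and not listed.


step 1: rule r1; match: 0->8, 1->0, 2->2, 3->4, 4->14; deleted nodes 14; deleted edges (14,0,on); added nodes 21, 22; added edges (21,2,on); (22,4,on); result: nodes: 0:P, 1:P, 2:P, 4:P, 8:t1, 9:t2, 17:tok, 18:tok, 19:tok, 20:tok, 21:tok, 22:tok edges: (0,8,in); (2,9,in); (8,2,out); (8,4,out); (9,1,out); (17,0,on); (18,1,on); (19,0,on); (20,4,on); (21,2,on); (22,4,on)
step 2: rule r1; match: 0->8, 1->0, 2->2, 3->4, 4->17; deleted nodes 17; deleted edges (17,0,on); added nodes 23, 24; added edges (23,2,on); (24,4,on); result: nodes: 0:P, 1:P, 2:P, 4:P, 8:t1, 9:t2, 18:tok, 19:tok, 20:tok, 21:tok, 22:tok, 23:tok, 24:tok edges: (0,8,in); (2,9,in); (8,2,out); (8,4,out); (9,1,out); (18,1,on); (19,0,on); (20,4,on); (21,2,on); (22,4,on); (23,2,on); (24,4,on)
step 3: rule r1; match: 0->8, 1->0, 2->2, 3->4, 4->19; deleted nodes 19; deleted edges (19,0,on); added nodes 25, 26; added edges (25,2,on); (26,4,on); result: nodes: 0:P, 1:P, 2:P, 4:P, 8:t1, 9:t2, 18:tok, 20:tok, 21:tok, 22:tok, 23:tok, 24:tok, 25:tok, 26:tok edges: (0,8,in); (2,9,in); (8,2,out); (8,4,out); (9,1,out); (18,1,on); (20,4,on); (21,2,on); (22,4,on); (23,2,on); (24,4,on); (25,2,on); (26,4,on)
step 4: rule r2; match: 0->9, 1->2, 2->1, 3->21; deleted nodes 21; deleted edges (21,2,on); added nodes 27; added edges (27,1,on); result: nodes: 0:P, 1:P, 2:P, 4:P, 8:t1, 9:t2, 18:tok, 20:tok, 22:tok, 23:tok, 24:tok, 25:tok, 26:tok, 27:tok edges: (0,8,in); (2,9,in); (8,2,out); (8,4,out); (9,1,out); (18,1,on); (20,4,on); (22,4,on); (23,2,on); (24,4,on); (25,2,on); (26,4,on); (27,1,on)
step 5: rule r2; match: 0->9, 1->2, 2->1, 3->23; deleted nodes 23; deleted edges (23,2,on); added nodes 28; added edges (28,1,on); result: nodes: 0:P, 1:P, 2:P, 4:P, 8:t1, 9:t2, 18:tok, 20:tok, 22:tok, 24:tok, 25:tok, 26:tok, 27:tok, 28:tok edges: (0,8,in); (2,9,in); (8,2,out); (8,4,out); (9,1,out); (18,1,on); (20,4,on); (22,4,on); (24,4,on); (25,2,on); (26,4,on); (27,1,on); (28,1,on)
step 6: rule r2; match: 0->9, 1->2, 2->1, 3->25; deleted nodes 25; deleted edges (25,2,on); added nodes 29; added edges (29,1,on); result: nodes: 0:P, 1:P, 2:P, 4:P, 8:t1, 9:t2, 18:tok, 20:tok, 22:tok, 24:tok, 26:tok, 27:tok, 28:tok, 29:tok edges: (0,8,in); (2,9,in); (8,2,out); (8,4,out); (9,1,out); (18,1,on); (20,4,on); (22,4,on); (24,4,on); (26,4,on); (27,1,on); (28,1,on); (29,1,on)
final:
nodes: 0:P, 1:P, 2:P, 4:P, 8:t1, 9:t2, 18:tok, 20:tok, 22:tok, 24:tok, 26:tok, 27:tok, 28:tok, 29:tok
edges: (0,8,in); (2,9,in); (8,2,out); (8,4,out); (9,1,out); (18,1,on); (20,4,on); (22,4,on); (24,4,on); (26,4,on); (27,1,on); (28,1,on); (29,1,on)


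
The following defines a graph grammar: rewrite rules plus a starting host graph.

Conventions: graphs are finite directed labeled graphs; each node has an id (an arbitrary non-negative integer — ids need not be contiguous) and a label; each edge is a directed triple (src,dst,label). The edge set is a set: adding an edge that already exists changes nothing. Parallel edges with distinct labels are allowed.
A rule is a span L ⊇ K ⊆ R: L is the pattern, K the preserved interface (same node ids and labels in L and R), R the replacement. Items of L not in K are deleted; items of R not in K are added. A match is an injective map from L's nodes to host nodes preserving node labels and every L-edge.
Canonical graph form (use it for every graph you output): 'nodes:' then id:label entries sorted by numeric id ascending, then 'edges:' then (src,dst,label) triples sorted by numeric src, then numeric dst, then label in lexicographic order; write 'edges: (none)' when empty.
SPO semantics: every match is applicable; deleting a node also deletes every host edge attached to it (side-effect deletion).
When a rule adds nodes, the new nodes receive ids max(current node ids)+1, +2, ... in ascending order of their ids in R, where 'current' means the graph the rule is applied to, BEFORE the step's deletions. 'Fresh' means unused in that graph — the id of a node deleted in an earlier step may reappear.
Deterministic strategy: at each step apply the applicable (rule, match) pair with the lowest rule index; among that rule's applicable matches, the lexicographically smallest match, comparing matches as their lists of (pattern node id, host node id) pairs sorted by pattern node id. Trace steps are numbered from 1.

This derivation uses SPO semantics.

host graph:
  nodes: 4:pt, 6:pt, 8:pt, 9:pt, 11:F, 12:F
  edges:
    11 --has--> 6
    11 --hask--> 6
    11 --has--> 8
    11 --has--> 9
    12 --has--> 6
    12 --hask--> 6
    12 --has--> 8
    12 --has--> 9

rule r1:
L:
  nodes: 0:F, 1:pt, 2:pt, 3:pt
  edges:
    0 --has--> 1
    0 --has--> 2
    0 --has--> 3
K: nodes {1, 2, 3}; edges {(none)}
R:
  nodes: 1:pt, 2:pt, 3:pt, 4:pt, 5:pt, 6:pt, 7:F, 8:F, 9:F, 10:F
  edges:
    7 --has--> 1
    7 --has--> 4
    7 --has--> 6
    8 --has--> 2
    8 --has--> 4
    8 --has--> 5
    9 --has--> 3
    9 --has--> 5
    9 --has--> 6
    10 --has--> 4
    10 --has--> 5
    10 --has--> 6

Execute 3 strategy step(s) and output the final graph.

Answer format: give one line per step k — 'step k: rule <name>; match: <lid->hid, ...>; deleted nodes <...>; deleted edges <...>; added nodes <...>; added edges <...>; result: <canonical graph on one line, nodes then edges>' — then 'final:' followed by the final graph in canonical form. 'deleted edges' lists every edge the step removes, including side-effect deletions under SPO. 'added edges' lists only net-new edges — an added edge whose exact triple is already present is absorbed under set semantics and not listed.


step 1: rule r1; match: 0->11, 1->6, 2->8, 3->9; deleted nodes 11; deleted edges (11,6,has); (11,6,hask); (11,8,has); (11,9,has); added nodes 13, 14, 15, 16, 17, 18, 19; added edges (16,6,has); (16,13,has); (16,15,has); (17,8,has); (17,13,has); (17,14,has); (18,9,has); (18,14,has); (18,15,has); (19,13,has); (19,14,has); (19,15,has); result: nodes: 4:pt, 6:pt, 8:pt, 9:pt, 12:F, 13:pt, 14:pt, 15:pt, 16:F, 17:F, 18:F, 19:F edges: (12,6,has); (12,6,hask); (12,8,has); (12,9,has); (16,6,has); (16,13,has); (16,15,has); (17,8,has); (17,13,has); (17,14,has); (18,9,has); (18,14,has); (18,15,has); (19,13,has); (19,14,has); (19,15,has)
step 2: rule r1; match: 0->12, 1->6, 2->8, 3->9; deleted nodes 12; deleted edges (12,6,has); (12,6,hask); (12,8,has); (12,9,has); added nodes 20, 21, 22, 23, 24, 25, 26; added edges (23,6,has); (23,20,has); (23,22,has); (24,8,has); (24,20,has); (24,21,has); (25,9,has); (25,21,has); (25,22,has); (26,20,has); (26,21,has); (26,22,has); result: nodes: 4:pt, 6:pt, 8:pt, 9:pt, 13:pt, 14:pt, 15:pt, 16:F, 17:F, 18:F, 19:F, 20:pt, 21:pt, 22:pt, 23:F, 24:F, 25:F, 26:F edges: (16,6,has); (16,13,has); (16,15,has); (17,8,has); (17,13,has); (17,14,has); (18,9,has); (18,14,has); (18,15,has); (19,13,has); (19,14,has); (19,15,has); (23,6,has); (23,20,has); (23,22,has); (24,8,has); (24,20,has); (24,21,has); (25,9,has); (25,21,has); (25,22,has); (26,20,has); (26,21,has); (26,22,has)
step 3: rule r1; match: 0->16, 1->6, 2->13, 3->15; deleted nodes 16; deleted edges (16,6,has); (16,13,has); (16,15,has); added nodes 27, 28, 29, 30, 31, 32, 33; added edges (30,6,has); (30,27,has); (30,29,has); (31,13,has); (31,27,has); (31,28,has); (32,15,has); (32,28,has); (32,29,has); (33,27,has); (33,28,has); (33,29,has); result: nodes: 4:pt, 6:pt, 8:pt, 9:pt, 13:pt, 14:pt, 15:pt, 17:F, 18:F, 19:F, 20:pt, 21:pt, 22:pt, 23:F, 24:F, 25:F, 26:F, 27:pt, 28:pt, 29:pt, 30:F, 31:F, 32:F, 33:F edges: (17,8,has); (17,13,has); (17,14,has); (18,9,has); (18,14,has); (18,15,has); (19,13,has); (19,14,has); (19,15,has); (23,6,has); (23,20,has); (23,22,has); (24,8,has); (24,20,has); (24,21,has); (25,9,has); (25,21,has); (25,22,has); (26,20,has); (26,21,has); (26,22,has); (30,6,has); (30,27,has); (30,29,has); (31,13,has); (31,27,has); (31,28,has); (32,15,has); (32,28,has); (32,29,has); (33,27,has); (33,28,has); (33,29,has)
final:
nodes: 4:pt, 6:pt, 8:pt, 9:pt, 13:pt, 14:pt, 15:pt, 17:F, 18:F, 19:F, 20:pt, 21:pt, 22:pt, 23:F, 24:F, 25:F, 26:F, 27:pt, 28:pt, 29:pt, 30:F, 31:F, 32:F, 33:F
edges: (17,8,has); (17,13,has); (17,14,has); (18,9,has); (18,14,has); (18,15,has); (19,13,has); (19,14,has); (19,15,has); (23,6,has); (23,20,has); (23,22,has); (24,8,has); (24,20,has); (24,21,has); (25,9,has); (25,21,has); (25,22,has); (26,20,has); (26,21,has); (26,22,has); (30,6,has); (30,27,has); (30,29,has); (31,13,has); (31,27,has); (31,28,has); (32,15,has); (32,28,has); (32,29,has); (33,27,has); (33,28,has); (33,29,has)


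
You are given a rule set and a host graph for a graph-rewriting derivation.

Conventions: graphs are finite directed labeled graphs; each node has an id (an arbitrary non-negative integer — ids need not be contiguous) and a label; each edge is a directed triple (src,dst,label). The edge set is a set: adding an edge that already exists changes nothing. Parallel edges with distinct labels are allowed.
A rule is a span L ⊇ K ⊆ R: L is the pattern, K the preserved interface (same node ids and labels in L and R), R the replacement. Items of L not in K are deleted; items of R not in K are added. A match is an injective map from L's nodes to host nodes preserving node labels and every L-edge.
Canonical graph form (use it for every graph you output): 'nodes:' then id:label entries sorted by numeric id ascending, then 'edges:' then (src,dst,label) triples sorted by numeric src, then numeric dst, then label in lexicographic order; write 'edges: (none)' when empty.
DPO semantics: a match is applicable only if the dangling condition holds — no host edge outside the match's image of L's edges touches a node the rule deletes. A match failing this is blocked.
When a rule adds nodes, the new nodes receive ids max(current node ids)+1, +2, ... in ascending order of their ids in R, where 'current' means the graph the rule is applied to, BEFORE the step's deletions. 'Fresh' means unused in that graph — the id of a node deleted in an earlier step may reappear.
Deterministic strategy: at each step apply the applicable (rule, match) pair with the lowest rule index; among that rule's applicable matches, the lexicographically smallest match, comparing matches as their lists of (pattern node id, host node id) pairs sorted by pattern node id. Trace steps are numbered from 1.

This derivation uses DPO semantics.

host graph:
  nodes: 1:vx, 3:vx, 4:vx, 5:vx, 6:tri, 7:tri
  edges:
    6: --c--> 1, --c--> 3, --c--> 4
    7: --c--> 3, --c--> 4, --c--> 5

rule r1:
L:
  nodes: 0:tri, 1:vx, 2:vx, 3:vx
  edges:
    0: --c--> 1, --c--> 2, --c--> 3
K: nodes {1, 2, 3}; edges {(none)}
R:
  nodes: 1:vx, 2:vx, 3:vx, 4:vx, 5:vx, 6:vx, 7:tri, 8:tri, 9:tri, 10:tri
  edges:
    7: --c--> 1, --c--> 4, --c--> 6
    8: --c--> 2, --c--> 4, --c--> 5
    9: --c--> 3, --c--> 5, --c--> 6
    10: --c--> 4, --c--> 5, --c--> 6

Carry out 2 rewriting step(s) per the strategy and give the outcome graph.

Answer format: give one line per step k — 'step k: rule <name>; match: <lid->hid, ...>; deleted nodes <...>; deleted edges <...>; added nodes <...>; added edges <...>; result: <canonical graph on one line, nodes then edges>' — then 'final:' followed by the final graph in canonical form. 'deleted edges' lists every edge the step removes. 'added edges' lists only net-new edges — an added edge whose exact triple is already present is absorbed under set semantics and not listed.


step 1: rule r1; match: 0->6, 1->1, 2->3, 3->4; deleted nodes 6; deleted edges (6,1,c); (6,3,c); (6,4,c); added nodes 8, 9, 10, 11, 12, 13, 14; added edges (11,1,c); (11,8,c); (11,10,c); (12,3,c); (12,8,c); (12,9,c); (13,4,c); (13,9,c); (13,10,c); (14,8,c); (14,9,c); (14,10,c); result: nodes: 1:vx, 3:vx, 4:vx, 5:vx, 7:tri, 8:vx, 9:vx, 10:vx, 11:tri, 12:tri, 13:tri, 14:tri edges: (7,3,c); (7,4,c); (7,5,c); (11,1,c); (11,8,c); (11,10,c); (12,3,c); (12,8,c); (12,9,c); (13,4,c); (13,9,c); (13,10,c); (14,8,c); (14,9,c); (14,10,c)
step 2: rule r1; match: 0->7, 1->3, 2->4, 3->5; deleted nodes 7; deleted edges (7,3,c); (7,4,c); (7,5,c); added nodes 15, 16, 17, 18, 19, 20, 21; added edges (18,3,c); (18,15,c); (18,17,c); (19,4,c); (19,15,c); (19,16,c); (20,5,c); (20,16,c); (20,17,c); (21,15,c); (21,16,c); (21,17,c); result: nodes: 1:vx, 3:vx, 4:vx, 5:vx, 8:vx, 9:vx, 10:vx, 11:tri, 12:tri, 13:tri, 14:tri, 15:vx, 16:vx, 17:vx, 18:tri, 19:tri, 20:tri, 21:tri edges: (11,1,c); (11,8,c); (11,10,c); (12,3,c); (12,8,c); (12,9,c); (13,4,c); (13,9,c); (13,10,c); (14,8,c); (14,9,c); (14,10,c); (18,3,c); (18,15,c); (18,17,c); (19,4,c); (19,15,c); (19,16,c); (20,5,c); (20,16,c); (20,17,c); (21,15,c); (21,16,c); (21,17,c)
final:
nodes: 1:vx, 3:vx, 4:vx, 5:vx, 8:vx, 9:vx, 10:vx, 11:tri, 12:tri, 13:tri, 14:tri, 15:vx, 16:vx, 17:vx, 18:tri, 19:tri, 20:tri, 21:tri
edges: (11,1,c); (11,8,c); (11,10,c); (12,3,c); (12,8,c); (12,9,c); (13,4,c); (13,9,c); (13,10,c); (14,8,c); (14,9,c); (14,10,c); (18,3,c); (18,15,c); (18,17,c); (19,4,c); (19,15,c); (19,16,c); (20,5,c); (20,16,c); (20,17,c); (21,15,c); (21,16,c); (21,17,c)


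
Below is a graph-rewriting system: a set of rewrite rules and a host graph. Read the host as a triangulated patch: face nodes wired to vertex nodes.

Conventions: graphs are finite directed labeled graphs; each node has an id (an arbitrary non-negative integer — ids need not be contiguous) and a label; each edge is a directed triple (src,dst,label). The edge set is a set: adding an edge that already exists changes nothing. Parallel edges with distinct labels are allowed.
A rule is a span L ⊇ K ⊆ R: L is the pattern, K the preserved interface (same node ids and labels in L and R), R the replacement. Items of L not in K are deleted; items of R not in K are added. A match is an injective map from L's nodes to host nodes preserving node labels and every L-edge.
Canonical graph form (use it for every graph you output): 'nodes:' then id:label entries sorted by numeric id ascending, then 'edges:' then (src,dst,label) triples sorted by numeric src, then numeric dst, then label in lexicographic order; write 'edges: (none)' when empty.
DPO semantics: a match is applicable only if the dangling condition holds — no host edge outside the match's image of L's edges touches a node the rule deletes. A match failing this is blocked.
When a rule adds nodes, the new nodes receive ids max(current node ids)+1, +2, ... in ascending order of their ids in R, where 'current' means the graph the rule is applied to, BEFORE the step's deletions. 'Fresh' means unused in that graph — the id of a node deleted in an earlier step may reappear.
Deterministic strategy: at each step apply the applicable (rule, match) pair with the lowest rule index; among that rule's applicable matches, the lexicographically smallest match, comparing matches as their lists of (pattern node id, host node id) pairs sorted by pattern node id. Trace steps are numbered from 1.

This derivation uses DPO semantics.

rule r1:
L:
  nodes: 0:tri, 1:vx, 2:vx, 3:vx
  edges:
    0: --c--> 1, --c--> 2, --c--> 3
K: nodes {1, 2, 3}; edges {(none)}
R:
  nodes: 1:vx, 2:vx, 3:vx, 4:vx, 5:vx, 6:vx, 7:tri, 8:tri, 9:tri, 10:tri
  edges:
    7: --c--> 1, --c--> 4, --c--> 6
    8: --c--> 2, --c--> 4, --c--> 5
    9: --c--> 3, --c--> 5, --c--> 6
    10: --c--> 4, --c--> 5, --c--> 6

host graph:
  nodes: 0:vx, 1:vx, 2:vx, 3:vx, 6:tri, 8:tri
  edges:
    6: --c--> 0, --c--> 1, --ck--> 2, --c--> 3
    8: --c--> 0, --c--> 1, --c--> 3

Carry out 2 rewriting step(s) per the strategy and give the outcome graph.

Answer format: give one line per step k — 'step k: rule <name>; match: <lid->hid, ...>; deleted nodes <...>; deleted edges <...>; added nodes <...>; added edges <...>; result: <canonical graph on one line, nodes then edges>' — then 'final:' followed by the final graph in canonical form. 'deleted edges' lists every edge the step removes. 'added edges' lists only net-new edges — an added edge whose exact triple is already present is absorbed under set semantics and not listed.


step 1: rule r1; match: 0->8, 1->0, 2->1, 3->3; deleted nodes 8; deleted edges (8,0,c); (8,1,c); (8,3,c); added nodes 9, 10, 11, 12, 13, 14, 15; added edges (12,0,c); (12,9,c); (12,11,c); (13,1,c); (13,9,c); (13,10,c); (14,3,c); (14,10,c); (14,11,c); (15,9,c); (15,10,c); (15,11,c); result: nodes: 0:vx, 1:vx, 2:vx, 3:vx, 6:tri, 9:vx, 10:vx, 11:vx, 12:tri, 13:tri, 14:tri, 15:tri edges: (6,0,c); (6,1,c); (6,2,ck); (6,3,c); (12,0,c); (12,9,c); (12,11,c); (13,1,c); (13,9,c); (13,10,c); (14,3,c); (14,10,c); (14,11,c); (15,9,c); (15,10,c); (15,11,c)
step 2: rule r1; match: 0->12, 1->0, 2->9, 3->11; deleted nodes 12; deleted edges (12,0,c); (12,9,c); (12,11,c); added nodes 16, 17, 18, 19, 20, 21, 22; added edges (19,0,c); (19,16,c); (19,18,c); (20,9,c); (20,16,c); (20,17,c); (21,11,c); (21,17,c); (21,18,c); (22,16,c); (22,17,c); (22,18,c); result: nodes: 0:vx, 1:vx, 2:vx, 3:vx, 6:tri, 9:vx, 10:vx, 11:vx, 13:tri, 14:tri, 15:tri, 16:vx, 17:vx, 18:vx, 19:tri, 20:tri, 21:tri, 22:tri edges: (6,0,c); (6,1,c); (6,2,ck); (6,3,c); (13,1,c); (13,9,c); (13,10,c); (14,3,c); (14,10,c); (14,11,c); (15,9,c); (15,10,c); (15,11,c); (19,0,c); (19,16,c); (19,18,c); (20,9,c); (20,16,c); (20,17,c); (21,11,c); (21,17,c); (21,18,c); (22,16,c); (22,17,c); (22,18,c)
final:
nodes: 0:vx, 1:vx, 2:vx, 3:vx, 6:tri, 9:vx, 10:vx, 11:vx, 13:tri, 14:tri, 15:tri, 16:vx, 17:vx, 18:vx, 19:tri, 20:tri, 21:tri, 22:tri
edges: (6,0,c); (6,1,c); (6,2,ck); (6,3,c); (13,1,c); (13,9,c); (13,10,c); (14,3,c); (14,10,c); (14,11,c); (15,9,c); (15,10,c); (15,11,c); (19,0,c); (19,16,c); (19,18,c); (20,9,c); (20,16,c); (20,17,c); (21,11,c); (21,17,c); (21,18,c); (22,16,c); (22,17,c); (22,18,c)


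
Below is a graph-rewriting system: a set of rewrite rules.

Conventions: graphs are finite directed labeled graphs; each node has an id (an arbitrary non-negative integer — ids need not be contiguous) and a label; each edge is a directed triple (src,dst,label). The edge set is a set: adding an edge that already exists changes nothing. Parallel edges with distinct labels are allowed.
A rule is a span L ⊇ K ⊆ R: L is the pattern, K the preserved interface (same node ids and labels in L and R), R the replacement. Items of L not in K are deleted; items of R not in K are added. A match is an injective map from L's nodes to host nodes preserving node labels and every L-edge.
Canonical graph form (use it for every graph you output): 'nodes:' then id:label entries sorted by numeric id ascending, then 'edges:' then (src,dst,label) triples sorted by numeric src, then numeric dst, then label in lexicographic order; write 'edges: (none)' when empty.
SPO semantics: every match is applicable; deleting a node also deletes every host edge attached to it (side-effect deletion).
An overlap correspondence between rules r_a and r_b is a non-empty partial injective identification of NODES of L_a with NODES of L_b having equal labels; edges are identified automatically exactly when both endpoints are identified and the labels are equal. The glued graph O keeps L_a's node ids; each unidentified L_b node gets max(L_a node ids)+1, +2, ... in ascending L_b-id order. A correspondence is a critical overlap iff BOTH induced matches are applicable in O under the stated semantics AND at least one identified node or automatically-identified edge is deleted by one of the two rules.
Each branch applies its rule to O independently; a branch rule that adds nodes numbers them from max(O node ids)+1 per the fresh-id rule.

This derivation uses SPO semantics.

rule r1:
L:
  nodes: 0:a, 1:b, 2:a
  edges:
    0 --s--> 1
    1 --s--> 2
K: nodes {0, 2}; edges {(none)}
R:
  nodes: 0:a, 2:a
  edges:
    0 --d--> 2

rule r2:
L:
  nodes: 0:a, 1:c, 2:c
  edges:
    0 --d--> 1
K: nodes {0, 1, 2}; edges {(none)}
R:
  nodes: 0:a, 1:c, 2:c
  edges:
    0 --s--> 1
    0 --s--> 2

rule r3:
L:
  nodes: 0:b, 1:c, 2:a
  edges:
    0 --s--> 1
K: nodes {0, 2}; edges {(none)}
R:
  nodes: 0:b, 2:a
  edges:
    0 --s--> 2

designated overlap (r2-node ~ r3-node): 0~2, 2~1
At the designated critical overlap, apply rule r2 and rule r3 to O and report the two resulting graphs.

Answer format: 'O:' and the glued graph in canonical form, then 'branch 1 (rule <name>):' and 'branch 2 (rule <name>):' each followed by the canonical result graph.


O:
nodes: 0:a, 1:c, 2:c, 3:b
edges: (0,1,d); (3,2,s)
branch 1 (rule r2):
nodes: 0:a, 1:c, 2:c, 3:b
edges: (0,1,s); (0,2,s); (3,2,s)
branch 2 (rule r3):
nodes: 0:a, 1:c, 3:b
edges: (0,1,d); (3,0,s)
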